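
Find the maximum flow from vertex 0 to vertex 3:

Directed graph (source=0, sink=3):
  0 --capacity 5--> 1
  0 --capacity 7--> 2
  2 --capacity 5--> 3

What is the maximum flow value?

Computing max flow:
  Flow on (0->2): 5/7
  Flow on (2->3): 5/5
Maximum flow = 5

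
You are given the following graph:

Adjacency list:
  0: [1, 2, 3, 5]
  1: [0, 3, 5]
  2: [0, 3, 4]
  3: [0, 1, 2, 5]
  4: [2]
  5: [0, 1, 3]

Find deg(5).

Vertex 5 has neighbors [0, 1, 3], so deg(5) = 3.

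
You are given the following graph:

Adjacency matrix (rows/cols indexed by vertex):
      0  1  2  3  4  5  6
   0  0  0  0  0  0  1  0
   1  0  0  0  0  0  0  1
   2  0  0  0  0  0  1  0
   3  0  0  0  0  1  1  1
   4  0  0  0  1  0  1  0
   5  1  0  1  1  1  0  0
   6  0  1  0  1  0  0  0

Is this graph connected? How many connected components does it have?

Checking connectivity: the graph has 1 connected component(s).
All vertices are reachable from each other. The graph IS connected.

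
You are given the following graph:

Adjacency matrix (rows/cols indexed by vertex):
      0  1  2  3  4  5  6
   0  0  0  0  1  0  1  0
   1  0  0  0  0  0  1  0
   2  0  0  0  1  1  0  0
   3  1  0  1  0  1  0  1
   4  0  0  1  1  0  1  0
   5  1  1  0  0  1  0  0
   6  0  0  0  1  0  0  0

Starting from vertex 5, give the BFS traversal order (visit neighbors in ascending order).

BFS from vertex 5 (neighbors processed in ascending order):
Visit order: 5, 0, 1, 4, 3, 2, 6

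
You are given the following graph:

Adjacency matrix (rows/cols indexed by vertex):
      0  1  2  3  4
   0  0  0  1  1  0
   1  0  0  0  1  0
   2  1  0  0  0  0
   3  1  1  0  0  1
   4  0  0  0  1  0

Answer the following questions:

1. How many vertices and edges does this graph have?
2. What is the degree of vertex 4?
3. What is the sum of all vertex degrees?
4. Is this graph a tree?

Count: 5 vertices, 4 edges.
Vertex 4 has neighbors [3], degree = 1.
Handshaking lemma: 2 * 4 = 8.
A graph is a tree iff it is connected and has exactly n-1 edges. This graph is connected (all 5 vertices in one component) and has 5-1 = 4 edges. It is a tree.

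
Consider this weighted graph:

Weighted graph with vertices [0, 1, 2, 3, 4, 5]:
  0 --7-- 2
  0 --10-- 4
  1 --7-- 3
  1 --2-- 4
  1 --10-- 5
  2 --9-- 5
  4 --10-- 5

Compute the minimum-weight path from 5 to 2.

Using Dijkstra's algorithm from vertex 5:
Shortest path: 5 -> 2
Total weight: 9 = 9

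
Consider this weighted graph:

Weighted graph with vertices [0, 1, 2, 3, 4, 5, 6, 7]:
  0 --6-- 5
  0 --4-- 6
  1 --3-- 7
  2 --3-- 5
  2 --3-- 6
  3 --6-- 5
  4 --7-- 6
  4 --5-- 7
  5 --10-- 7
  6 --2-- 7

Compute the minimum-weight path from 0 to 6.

Using Dijkstra's algorithm from vertex 0:
Shortest path: 0 -> 6
Total weight: 4 = 4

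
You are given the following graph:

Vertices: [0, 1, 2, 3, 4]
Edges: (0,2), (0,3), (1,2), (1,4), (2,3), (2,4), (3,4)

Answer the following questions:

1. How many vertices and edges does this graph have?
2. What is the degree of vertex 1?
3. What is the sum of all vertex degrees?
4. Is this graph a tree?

Count: 5 vertices, 7 edges.
Vertex 1 has neighbors [2, 4], degree = 2.
Handshaking lemma: 2 * 7 = 14.
A tree on 5 vertices has 4 edges. This graph has 7 edges (3 extra). Not a tree.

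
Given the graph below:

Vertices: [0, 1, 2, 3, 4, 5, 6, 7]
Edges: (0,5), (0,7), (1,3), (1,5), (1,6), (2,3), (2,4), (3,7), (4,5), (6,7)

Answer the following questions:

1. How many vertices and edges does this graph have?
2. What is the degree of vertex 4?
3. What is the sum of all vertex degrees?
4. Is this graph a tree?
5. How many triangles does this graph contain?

Count: 8 vertices, 10 edges.
Vertex 4 has neighbors [2, 5], degree = 2.
Handshaking lemma: 2 * 10 = 20.
A tree on 8 vertices has 7 edges. This graph has 10 edges (3 extra). Not a tree.
Number of triangles = 0.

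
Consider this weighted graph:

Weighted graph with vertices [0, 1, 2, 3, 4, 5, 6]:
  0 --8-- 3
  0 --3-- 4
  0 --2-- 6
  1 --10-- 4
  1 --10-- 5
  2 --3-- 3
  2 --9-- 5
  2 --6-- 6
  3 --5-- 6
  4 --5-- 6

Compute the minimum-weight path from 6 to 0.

Using Dijkstra's algorithm from vertex 6:
Shortest path: 6 -> 0
Total weight: 2 = 2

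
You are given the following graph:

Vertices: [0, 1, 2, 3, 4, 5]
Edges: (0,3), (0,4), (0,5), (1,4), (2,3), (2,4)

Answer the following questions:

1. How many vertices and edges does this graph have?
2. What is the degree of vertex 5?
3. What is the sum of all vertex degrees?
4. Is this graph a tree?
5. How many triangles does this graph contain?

Count: 6 vertices, 6 edges.
Vertex 5 has neighbors [0], degree = 1.
Handshaking lemma: 2 * 6 = 12.
A tree on 6 vertices has 5 edges. This graph has 6 edges (1 extra). Not a tree.
Number of triangles = 0.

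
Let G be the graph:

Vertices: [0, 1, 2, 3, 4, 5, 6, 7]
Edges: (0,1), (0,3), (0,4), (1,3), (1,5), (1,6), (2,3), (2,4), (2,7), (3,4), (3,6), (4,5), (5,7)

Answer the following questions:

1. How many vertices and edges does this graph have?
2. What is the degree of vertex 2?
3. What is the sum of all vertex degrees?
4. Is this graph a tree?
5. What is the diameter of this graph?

Count: 8 vertices, 13 edges.
Vertex 2 has neighbors [3, 4, 7], degree = 3.
Handshaking lemma: 2 * 13 = 26.
A tree on 8 vertices has 7 edges. This graph has 13 edges (6 extra). Not a tree.
Diameter (longest shortest path) = 3.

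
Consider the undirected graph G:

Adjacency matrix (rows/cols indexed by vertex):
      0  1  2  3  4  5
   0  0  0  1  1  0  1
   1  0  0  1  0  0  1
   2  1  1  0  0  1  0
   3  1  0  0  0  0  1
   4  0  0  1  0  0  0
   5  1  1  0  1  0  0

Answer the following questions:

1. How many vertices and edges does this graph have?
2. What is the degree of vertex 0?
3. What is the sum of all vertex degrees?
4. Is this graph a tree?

Count: 6 vertices, 7 edges.
Vertex 0 has neighbors [2, 3, 5], degree = 3.
Handshaking lemma: 2 * 7 = 14.
A tree on 6 vertices has 5 edges. This graph has 7 edges (2 extra). Not a tree.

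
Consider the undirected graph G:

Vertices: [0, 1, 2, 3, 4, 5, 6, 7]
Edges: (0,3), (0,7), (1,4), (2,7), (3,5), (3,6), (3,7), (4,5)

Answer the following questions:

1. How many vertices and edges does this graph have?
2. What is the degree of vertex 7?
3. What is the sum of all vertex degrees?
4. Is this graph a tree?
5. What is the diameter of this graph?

Count: 8 vertices, 8 edges.
Vertex 7 has neighbors [0, 2, 3], degree = 3.
Handshaking lemma: 2 * 8 = 16.
A tree on 8 vertices has 7 edges. This graph has 8 edges (1 extra). Not a tree.
Diameter (longest shortest path) = 5.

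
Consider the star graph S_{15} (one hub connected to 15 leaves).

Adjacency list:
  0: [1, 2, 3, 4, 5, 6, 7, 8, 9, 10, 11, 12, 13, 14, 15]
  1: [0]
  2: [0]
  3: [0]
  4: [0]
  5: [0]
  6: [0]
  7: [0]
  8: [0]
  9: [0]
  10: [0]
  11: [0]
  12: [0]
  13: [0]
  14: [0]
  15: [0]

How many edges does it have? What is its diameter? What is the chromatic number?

Star graph S_{15}: the hub connects to all 15 leaves.
Edges = 15.
Diameter = 2 (any leaf to hub is 1, leaf to leaf through hub is 2).
Star graphs are bipartite (hub vs leaves), so chromatic number = 2.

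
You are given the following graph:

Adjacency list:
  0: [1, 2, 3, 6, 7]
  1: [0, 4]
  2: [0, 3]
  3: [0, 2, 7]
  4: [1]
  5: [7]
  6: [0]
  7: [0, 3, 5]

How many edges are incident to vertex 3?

Vertex 3 has neighbors [0, 2, 7], so deg(3) = 3.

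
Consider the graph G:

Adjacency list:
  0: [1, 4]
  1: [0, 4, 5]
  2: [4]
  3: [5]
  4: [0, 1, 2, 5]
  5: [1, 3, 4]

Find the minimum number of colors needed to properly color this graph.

The graph has a maximum clique of size 3 (lower bound on chromatic number).
A valid 3-coloring: {0: 2, 1: 1, 2: 1, 3: 0, 4: 0, 5: 2}.
Chromatic number = 3.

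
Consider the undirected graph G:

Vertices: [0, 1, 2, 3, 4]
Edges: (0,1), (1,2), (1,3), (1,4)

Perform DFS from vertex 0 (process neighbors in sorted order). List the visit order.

DFS from vertex 0 (neighbors processed in ascending order):
Visit order: 0, 1, 2, 3, 4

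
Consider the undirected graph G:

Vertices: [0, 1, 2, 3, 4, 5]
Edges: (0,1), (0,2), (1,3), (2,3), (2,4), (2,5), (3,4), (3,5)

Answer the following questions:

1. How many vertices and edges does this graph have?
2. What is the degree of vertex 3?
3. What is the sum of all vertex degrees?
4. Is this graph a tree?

Count: 6 vertices, 8 edges.
Vertex 3 has neighbors [1, 2, 4, 5], degree = 4.
Handshaking lemma: 2 * 8 = 16.
A tree on 6 vertices has 5 edges. This graph has 8 edges (3 extra). Not a tree.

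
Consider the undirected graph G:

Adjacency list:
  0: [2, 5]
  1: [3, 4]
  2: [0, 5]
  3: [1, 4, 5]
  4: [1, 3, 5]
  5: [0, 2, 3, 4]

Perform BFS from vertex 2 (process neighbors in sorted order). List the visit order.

BFS from vertex 2 (neighbors processed in ascending order):
Visit order: 2, 0, 5, 3, 4, 1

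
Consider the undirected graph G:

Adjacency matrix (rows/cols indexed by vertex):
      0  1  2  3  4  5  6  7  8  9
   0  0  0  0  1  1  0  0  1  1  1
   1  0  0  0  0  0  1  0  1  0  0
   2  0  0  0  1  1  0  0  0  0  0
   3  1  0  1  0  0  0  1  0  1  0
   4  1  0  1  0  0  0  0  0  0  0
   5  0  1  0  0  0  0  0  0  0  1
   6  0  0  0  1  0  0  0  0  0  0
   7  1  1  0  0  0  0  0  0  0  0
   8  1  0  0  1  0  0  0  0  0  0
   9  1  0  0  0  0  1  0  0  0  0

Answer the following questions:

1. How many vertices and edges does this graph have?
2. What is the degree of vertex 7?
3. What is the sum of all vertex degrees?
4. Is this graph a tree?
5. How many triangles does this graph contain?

Count: 10 vertices, 12 edges.
Vertex 7 has neighbors [0, 1], degree = 2.
Handshaking lemma: 2 * 12 = 24.
A tree on 10 vertices has 9 edges. This graph has 12 edges (3 extra). Not a tree.
Number of triangles = 1.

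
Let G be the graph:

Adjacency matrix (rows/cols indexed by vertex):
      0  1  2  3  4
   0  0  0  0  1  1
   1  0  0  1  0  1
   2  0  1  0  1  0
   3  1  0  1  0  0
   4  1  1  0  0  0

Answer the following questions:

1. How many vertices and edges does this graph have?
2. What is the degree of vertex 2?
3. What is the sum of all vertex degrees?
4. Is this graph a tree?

Count: 5 vertices, 5 edges.
Vertex 2 has neighbors [1, 3], degree = 2.
Handshaking lemma: 2 * 5 = 10.
A tree on 5 vertices has 4 edges. This graph has 5 edges (1 extra). Not a tree.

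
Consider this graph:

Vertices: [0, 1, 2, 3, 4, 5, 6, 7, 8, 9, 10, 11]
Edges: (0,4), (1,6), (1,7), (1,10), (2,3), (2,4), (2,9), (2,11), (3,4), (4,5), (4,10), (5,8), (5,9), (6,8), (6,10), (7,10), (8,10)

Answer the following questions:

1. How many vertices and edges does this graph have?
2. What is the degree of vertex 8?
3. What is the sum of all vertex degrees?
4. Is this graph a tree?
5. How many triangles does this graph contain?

Count: 12 vertices, 17 edges.
Vertex 8 has neighbors [5, 6, 10], degree = 3.
Handshaking lemma: 2 * 17 = 34.
A tree on 12 vertices has 11 edges. This graph has 17 edges (6 extra). Not a tree.
Number of triangles = 4.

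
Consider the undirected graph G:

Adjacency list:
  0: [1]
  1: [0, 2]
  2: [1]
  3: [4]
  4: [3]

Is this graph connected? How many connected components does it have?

Checking connectivity: the graph has 2 connected component(s).
Components: [[0, 1, 2], [3, 4]]. The graph is NOT connected.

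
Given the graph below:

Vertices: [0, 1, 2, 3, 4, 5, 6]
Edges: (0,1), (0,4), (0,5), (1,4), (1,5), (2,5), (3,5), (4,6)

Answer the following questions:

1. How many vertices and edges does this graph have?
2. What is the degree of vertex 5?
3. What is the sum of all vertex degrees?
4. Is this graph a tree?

Count: 7 vertices, 8 edges.
Vertex 5 has neighbors [0, 1, 2, 3], degree = 4.
Handshaking lemma: 2 * 8 = 16.
A tree on 7 vertices has 6 edges. This graph has 8 edges (2 extra). Not a tree.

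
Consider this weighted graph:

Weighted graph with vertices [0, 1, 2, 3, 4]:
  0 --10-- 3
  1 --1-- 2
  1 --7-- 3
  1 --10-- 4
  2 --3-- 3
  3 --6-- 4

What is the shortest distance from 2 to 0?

Using Dijkstra's algorithm from vertex 2:
Shortest path: 2 -> 3 -> 0
Total weight: 3 + 10 = 13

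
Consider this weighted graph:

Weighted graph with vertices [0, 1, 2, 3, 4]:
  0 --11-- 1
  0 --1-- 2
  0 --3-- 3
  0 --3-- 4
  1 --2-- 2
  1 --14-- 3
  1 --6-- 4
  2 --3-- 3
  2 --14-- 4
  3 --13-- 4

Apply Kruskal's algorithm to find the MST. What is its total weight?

Applying Kruskal's algorithm (sort edges by weight, add if no cycle):
  Add (0,2) w=1
  Add (1,2) w=2
  Add (0,4) w=3
  Add (0,3) w=3
  Skip (2,3) w=3 (creates cycle)
  Skip (1,4) w=6 (creates cycle)
  Skip (0,1) w=11 (creates cycle)
  Skip (3,4) w=13 (creates cycle)
  Skip (1,3) w=14 (creates cycle)
  Skip (2,4) w=14 (creates cycle)
MST weight = 9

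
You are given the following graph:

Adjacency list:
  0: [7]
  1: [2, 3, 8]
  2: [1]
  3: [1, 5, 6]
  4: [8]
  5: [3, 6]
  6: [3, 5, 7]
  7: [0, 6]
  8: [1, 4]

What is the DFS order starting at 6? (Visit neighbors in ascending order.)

DFS from vertex 6 (neighbors processed in ascending order):
Visit order: 6, 3, 1, 2, 8, 4, 5, 7, 0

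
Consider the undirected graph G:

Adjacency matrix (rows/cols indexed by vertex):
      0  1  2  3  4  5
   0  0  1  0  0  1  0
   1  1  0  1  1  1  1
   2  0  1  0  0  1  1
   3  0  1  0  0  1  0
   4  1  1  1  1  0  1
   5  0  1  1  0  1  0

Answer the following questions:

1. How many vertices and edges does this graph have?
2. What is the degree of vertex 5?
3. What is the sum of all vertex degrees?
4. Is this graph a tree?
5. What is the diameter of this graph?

Count: 6 vertices, 10 edges.
Vertex 5 has neighbors [1, 2, 4], degree = 3.
Handshaking lemma: 2 * 10 = 20.
A tree on 6 vertices has 5 edges. This graph has 10 edges (5 extra). Not a tree.
Diameter (longest shortest path) = 2.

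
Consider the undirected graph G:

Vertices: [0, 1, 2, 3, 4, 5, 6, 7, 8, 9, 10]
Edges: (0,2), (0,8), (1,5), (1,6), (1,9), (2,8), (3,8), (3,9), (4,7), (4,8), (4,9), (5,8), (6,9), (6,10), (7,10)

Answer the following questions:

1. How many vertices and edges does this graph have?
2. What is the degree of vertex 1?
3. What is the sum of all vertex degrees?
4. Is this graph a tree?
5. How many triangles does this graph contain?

Count: 11 vertices, 15 edges.
Vertex 1 has neighbors [5, 6, 9], degree = 3.
Handshaking lemma: 2 * 15 = 30.
A tree on 11 vertices has 10 edges. This graph has 15 edges (5 extra). Not a tree.
Number of triangles = 2.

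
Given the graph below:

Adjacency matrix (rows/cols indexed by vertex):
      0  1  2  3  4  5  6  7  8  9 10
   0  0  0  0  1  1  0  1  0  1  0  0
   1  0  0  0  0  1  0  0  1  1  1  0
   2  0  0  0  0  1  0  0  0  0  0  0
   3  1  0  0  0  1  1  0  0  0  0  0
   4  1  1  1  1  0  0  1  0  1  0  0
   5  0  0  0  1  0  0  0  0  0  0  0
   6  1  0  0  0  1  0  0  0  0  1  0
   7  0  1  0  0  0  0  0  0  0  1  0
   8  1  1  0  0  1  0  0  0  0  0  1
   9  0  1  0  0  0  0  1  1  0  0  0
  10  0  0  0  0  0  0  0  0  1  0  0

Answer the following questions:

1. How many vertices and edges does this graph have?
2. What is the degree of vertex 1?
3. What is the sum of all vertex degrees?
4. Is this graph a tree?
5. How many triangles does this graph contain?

Count: 11 vertices, 16 edges.
Vertex 1 has neighbors [4, 7, 8, 9], degree = 4.
Handshaking lemma: 2 * 16 = 32.
A tree on 11 vertices has 10 edges. This graph has 16 edges (6 extra). Not a tree.
Number of triangles = 5.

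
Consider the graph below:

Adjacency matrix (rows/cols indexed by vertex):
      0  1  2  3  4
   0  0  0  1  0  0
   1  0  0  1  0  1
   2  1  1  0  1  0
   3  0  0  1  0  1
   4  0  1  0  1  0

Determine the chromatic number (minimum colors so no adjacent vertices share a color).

The graph has a maximum clique of size 2 (lower bound on chromatic number).
A valid 2-coloring: {0: 1, 1: 1, 2: 0, 3: 1, 4: 0}.
Chromatic number = 2.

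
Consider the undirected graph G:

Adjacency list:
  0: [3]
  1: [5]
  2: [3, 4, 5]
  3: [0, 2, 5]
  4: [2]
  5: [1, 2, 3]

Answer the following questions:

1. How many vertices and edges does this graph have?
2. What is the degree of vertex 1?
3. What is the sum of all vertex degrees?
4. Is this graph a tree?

Count: 6 vertices, 6 edges.
Vertex 1 has neighbors [5], degree = 1.
Handshaking lemma: 2 * 6 = 12.
A tree on 6 vertices has 5 edges. This graph has 6 edges (1 extra). Not a tree.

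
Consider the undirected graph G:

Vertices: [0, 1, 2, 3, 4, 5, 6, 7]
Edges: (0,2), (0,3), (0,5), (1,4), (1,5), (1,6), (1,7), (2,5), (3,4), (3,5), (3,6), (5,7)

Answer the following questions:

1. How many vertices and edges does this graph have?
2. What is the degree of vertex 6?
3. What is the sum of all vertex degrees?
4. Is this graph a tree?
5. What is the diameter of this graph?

Count: 8 vertices, 12 edges.
Vertex 6 has neighbors [1, 3], degree = 2.
Handshaking lemma: 2 * 12 = 24.
A tree on 8 vertices has 7 edges. This graph has 12 edges (5 extra). Not a tree.
Diameter (longest shortest path) = 3.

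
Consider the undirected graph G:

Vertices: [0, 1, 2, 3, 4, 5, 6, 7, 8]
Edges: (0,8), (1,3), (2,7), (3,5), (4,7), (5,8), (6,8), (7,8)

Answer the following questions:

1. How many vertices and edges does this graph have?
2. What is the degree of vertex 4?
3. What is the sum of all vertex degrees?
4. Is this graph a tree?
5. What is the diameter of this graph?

Count: 9 vertices, 8 edges.
Vertex 4 has neighbors [7], degree = 1.
Handshaking lemma: 2 * 8 = 16.
A graph is a tree iff it is connected and has exactly n-1 edges. This graph is connected (all 9 vertices in one component) and has 9-1 = 8 edges. It is a tree.
Diameter (longest shortest path) = 5.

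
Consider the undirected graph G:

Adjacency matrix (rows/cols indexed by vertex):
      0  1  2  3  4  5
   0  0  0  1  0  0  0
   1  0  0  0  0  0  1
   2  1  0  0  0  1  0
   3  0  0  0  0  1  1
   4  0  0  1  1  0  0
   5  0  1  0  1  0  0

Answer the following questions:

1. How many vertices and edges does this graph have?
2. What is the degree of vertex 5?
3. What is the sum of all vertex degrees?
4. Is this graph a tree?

Count: 6 vertices, 5 edges.
Vertex 5 has neighbors [1, 3], degree = 2.
Handshaking lemma: 2 * 5 = 10.
A graph is a tree iff it is connected and has exactly n-1 edges. This graph is connected (all 6 vertices in one component) and has 6-1 = 5 edges. It is a tree.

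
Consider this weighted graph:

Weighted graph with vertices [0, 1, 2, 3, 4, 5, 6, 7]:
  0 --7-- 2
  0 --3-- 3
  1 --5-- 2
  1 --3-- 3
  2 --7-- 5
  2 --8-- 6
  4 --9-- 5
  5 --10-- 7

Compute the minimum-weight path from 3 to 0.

Using Dijkstra's algorithm from vertex 3:
Shortest path: 3 -> 0
Total weight: 3 = 3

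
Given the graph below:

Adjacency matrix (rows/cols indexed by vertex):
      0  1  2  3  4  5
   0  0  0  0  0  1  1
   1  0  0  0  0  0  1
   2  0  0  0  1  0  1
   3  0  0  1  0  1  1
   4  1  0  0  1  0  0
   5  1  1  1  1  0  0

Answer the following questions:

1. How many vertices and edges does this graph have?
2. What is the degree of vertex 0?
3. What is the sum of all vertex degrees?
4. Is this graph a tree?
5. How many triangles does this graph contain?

Count: 6 vertices, 7 edges.
Vertex 0 has neighbors [4, 5], degree = 2.
Handshaking lemma: 2 * 7 = 14.
A tree on 6 vertices has 5 edges. This graph has 7 edges (2 extra). Not a tree.
Number of triangles = 1.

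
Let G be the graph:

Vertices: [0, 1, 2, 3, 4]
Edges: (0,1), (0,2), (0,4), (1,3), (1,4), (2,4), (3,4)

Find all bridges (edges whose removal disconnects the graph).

No bridges found. The graph is 2-edge-connected (no single edge removal disconnects it).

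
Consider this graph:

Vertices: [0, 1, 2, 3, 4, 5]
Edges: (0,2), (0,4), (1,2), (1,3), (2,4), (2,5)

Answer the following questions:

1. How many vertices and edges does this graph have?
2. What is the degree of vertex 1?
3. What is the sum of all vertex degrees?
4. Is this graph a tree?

Count: 6 vertices, 6 edges.
Vertex 1 has neighbors [2, 3], degree = 2.
Handshaking lemma: 2 * 6 = 12.
A tree on 6 vertices has 5 edges. This graph has 6 edges (1 extra). Not a tree.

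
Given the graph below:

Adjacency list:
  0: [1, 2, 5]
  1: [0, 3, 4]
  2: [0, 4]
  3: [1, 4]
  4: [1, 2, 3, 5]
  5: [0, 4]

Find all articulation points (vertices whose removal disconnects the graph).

No articulation points. The graph is biconnected.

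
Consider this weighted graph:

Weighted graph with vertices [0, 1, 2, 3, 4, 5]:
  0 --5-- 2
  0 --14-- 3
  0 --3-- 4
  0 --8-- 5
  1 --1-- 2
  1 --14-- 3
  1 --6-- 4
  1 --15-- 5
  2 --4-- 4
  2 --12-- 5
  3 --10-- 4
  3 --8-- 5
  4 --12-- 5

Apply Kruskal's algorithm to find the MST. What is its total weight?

Applying Kruskal's algorithm (sort edges by weight, add if no cycle):
  Add (1,2) w=1
  Add (0,4) w=3
  Add (2,4) w=4
  Skip (0,2) w=5 (creates cycle)
  Skip (1,4) w=6 (creates cycle)
  Add (0,5) w=8
  Add (3,5) w=8
  Skip (3,4) w=10 (creates cycle)
  Skip (2,5) w=12 (creates cycle)
  Skip (4,5) w=12 (creates cycle)
  Skip (0,3) w=14 (creates cycle)
  Skip (1,3) w=14 (creates cycle)
  Skip (1,5) w=15 (creates cycle)
MST weight = 24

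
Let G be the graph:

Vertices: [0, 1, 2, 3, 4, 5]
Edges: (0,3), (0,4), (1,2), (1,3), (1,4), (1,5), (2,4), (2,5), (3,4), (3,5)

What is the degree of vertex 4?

Vertex 4 has neighbors [0, 1, 2, 3], so deg(4) = 4.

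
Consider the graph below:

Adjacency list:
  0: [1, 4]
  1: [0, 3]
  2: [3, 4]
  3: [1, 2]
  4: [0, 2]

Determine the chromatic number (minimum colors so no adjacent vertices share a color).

The graph has a maximum clique of size 2 (lower bound on chromatic number).
A valid 3-coloring: {0: 0, 1: 1, 2: 0, 3: 2, 4: 1}.
No proper 2-coloring exists (verified by exhaustive search).
Chromatic number = 3.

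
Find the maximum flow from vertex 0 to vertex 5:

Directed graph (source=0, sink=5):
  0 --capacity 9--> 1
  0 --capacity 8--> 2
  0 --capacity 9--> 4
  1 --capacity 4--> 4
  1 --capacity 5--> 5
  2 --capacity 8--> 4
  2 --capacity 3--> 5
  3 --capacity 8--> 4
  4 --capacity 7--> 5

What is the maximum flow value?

Computing max flow:
  Flow on (0->1): 5/9
  Flow on (0->2): 3/8
  Flow on (0->4): 7/9
  Flow on (1->5): 5/5
  Flow on (2->5): 3/3
  Flow on (4->5): 7/7
Maximum flow = 15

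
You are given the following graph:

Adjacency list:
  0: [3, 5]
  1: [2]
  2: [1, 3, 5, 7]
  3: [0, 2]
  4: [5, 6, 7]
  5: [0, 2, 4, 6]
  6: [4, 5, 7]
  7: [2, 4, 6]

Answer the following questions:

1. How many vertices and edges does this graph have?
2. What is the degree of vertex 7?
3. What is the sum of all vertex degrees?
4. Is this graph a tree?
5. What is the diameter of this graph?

Count: 8 vertices, 11 edges.
Vertex 7 has neighbors [2, 4, 6], degree = 3.
Handshaking lemma: 2 * 11 = 22.
A tree on 8 vertices has 7 edges. This graph has 11 edges (4 extra). Not a tree.
Diameter (longest shortest path) = 3.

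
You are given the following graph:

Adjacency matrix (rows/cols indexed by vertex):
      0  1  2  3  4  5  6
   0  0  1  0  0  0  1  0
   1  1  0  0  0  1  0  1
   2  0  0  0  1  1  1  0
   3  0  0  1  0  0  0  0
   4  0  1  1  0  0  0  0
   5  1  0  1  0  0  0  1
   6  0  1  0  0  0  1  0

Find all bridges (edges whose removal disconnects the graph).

A bridge is an edge whose removal increases the number of connected components.
Bridges found: (2,3)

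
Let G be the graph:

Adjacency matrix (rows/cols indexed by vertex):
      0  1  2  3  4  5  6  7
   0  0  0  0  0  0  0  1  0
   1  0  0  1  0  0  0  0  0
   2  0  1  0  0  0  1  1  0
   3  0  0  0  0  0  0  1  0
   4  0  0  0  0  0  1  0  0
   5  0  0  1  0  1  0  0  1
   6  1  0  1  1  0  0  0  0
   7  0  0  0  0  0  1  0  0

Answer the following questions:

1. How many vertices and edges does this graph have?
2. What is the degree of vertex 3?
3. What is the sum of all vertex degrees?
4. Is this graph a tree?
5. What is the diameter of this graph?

Count: 8 vertices, 7 edges.
Vertex 3 has neighbors [6], degree = 1.
Handshaking lemma: 2 * 7 = 14.
A graph is a tree iff it is connected and has exactly n-1 edges. This graph is connected (all 8 vertices in one component) and has 8-1 = 7 edges. It is a tree.
Diameter (longest shortest path) = 4.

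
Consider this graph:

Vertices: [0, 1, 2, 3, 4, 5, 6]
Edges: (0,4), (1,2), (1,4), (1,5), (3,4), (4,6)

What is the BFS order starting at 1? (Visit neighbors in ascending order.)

BFS from vertex 1 (neighbors processed in ascending order):
Visit order: 1, 2, 4, 5, 0, 3, 6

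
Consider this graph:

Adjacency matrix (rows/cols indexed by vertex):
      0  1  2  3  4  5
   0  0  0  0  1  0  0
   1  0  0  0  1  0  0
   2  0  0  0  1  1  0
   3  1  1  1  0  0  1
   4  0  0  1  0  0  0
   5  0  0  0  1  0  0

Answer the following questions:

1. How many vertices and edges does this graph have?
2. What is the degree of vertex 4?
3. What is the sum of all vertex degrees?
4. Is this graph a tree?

Count: 6 vertices, 5 edges.
Vertex 4 has neighbors [2], degree = 1.
Handshaking lemma: 2 * 5 = 10.
A graph is a tree iff it is connected and has exactly n-1 edges. This graph is connected (all 6 vertices in one component) and has 6-1 = 5 edges. It is a tree.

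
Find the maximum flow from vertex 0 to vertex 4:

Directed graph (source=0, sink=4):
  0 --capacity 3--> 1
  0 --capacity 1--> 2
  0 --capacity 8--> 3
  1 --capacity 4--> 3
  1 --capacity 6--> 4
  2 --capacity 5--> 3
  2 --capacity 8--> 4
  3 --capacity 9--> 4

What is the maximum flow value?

Computing max flow:
  Flow on (0->1): 3/3
  Flow on (0->2): 1/1
  Flow on (0->3): 8/8
  Flow on (1->4): 3/6
  Flow on (2->4): 1/8
  Flow on (3->4): 8/9
Maximum flow = 12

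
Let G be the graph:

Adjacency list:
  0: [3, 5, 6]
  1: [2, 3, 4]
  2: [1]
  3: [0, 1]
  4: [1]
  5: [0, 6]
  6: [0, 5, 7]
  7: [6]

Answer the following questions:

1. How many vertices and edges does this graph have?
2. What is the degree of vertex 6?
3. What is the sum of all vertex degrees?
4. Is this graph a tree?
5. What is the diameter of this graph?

Count: 8 vertices, 8 edges.
Vertex 6 has neighbors [0, 5, 7], degree = 3.
Handshaking lemma: 2 * 8 = 16.
A tree on 8 vertices has 7 edges. This graph has 8 edges (1 extra). Not a tree.
Diameter (longest shortest path) = 5.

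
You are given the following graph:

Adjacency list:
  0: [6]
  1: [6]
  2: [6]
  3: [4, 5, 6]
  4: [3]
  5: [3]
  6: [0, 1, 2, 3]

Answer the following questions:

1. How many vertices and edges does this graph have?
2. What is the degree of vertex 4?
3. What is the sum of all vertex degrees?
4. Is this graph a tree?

Count: 7 vertices, 6 edges.
Vertex 4 has neighbors [3], degree = 1.
Handshaking lemma: 2 * 6 = 12.
A graph is a tree iff it is connected and has exactly n-1 edges. This graph is connected (all 7 vertices in one component) and has 7-1 = 6 edges. It is a tree.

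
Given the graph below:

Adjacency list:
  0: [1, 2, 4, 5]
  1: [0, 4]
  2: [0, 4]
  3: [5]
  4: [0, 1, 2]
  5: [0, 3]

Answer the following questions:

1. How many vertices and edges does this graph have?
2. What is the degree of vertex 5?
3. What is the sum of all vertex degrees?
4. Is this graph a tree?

Count: 6 vertices, 7 edges.
Vertex 5 has neighbors [0, 3], degree = 2.
Handshaking lemma: 2 * 7 = 14.
A tree on 6 vertices has 5 edges. This graph has 7 edges (2 extra). Not a tree.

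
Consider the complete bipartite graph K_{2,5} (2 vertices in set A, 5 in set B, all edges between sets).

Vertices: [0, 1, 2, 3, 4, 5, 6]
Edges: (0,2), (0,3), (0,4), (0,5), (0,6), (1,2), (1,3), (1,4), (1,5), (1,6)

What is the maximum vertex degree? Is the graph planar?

Set-A vertices have degree 5; set-B vertices have degree 2. Maximum degree = max(2,5) = 5.
min(2,5) <= 2, so K_{2,5} avoids a K_{3,3} subdivision and is planar.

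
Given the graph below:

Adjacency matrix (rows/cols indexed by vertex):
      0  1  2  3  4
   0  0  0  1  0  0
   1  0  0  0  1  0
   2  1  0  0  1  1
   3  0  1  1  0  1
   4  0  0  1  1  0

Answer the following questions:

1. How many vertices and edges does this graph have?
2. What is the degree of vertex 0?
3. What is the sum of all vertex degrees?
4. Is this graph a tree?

Count: 5 vertices, 5 edges.
Vertex 0 has neighbors [2], degree = 1.
Handshaking lemma: 2 * 5 = 10.
A tree on 5 vertices has 4 edges. This graph has 5 edges (1 extra). Not a tree.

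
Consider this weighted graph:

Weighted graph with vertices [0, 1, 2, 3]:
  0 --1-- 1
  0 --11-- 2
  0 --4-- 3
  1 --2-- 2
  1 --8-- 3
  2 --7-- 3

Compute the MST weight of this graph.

Applying Kruskal's algorithm (sort edges by weight, add if no cycle):
  Add (0,1) w=1
  Add (1,2) w=2
  Add (0,3) w=4
  Skip (2,3) w=7 (creates cycle)
  Skip (1,3) w=8 (creates cycle)
  Skip (0,2) w=11 (creates cycle)
MST weight = 7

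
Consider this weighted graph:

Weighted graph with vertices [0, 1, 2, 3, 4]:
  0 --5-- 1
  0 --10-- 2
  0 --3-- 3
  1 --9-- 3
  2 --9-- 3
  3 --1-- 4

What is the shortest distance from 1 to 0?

Using Dijkstra's algorithm from vertex 1:
Shortest path: 1 -> 0
Total weight: 5 = 5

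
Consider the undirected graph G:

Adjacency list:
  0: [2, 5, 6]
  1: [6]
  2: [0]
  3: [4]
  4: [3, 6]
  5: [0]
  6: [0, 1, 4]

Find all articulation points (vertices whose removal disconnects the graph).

An articulation point is a vertex whose removal disconnects the graph.
Articulation points: [0, 4, 6]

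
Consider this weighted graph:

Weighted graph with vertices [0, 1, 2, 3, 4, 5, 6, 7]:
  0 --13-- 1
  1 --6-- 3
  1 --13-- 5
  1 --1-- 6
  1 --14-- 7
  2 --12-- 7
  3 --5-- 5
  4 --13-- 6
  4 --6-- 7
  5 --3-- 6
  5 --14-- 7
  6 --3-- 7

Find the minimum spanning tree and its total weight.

Applying Kruskal's algorithm (sort edges by weight, add if no cycle):
  Add (1,6) w=1
  Add (5,6) w=3
  Add (6,7) w=3
  Add (3,5) w=5
  Skip (1,3) w=6 (creates cycle)
  Add (4,7) w=6
  Add (2,7) w=12
  Add (0,1) w=13
  Skip (1,5) w=13 (creates cycle)
  Skip (4,6) w=13 (creates cycle)
  Skip (1,7) w=14 (creates cycle)
  Skip (5,7) w=14 (creates cycle)
MST weight = 43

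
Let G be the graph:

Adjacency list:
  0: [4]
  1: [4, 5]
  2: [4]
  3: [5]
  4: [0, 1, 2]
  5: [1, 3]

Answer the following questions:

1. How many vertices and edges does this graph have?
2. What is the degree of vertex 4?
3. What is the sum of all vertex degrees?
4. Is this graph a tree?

Count: 6 vertices, 5 edges.
Vertex 4 has neighbors [0, 1, 2], degree = 3.
Handshaking lemma: 2 * 5 = 10.
A graph is a tree iff it is connected and has exactly n-1 edges. This graph is connected (all 6 vertices in one component) and has 6-1 = 5 edges. It is a tree.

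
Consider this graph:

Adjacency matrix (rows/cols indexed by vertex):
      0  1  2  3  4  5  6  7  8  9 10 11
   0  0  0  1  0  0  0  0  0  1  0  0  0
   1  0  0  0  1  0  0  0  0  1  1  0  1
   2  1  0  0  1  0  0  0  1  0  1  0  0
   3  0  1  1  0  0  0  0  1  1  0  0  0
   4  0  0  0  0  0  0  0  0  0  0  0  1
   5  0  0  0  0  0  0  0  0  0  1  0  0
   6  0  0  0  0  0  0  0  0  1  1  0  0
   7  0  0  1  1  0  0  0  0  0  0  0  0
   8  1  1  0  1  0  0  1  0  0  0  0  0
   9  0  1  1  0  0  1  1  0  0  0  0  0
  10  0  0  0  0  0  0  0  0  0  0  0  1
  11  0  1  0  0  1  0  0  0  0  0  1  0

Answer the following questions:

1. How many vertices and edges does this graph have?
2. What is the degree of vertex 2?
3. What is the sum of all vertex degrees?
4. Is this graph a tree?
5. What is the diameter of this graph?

Count: 12 vertices, 16 edges.
Vertex 2 has neighbors [0, 3, 7, 9], degree = 4.
Handshaking lemma: 2 * 16 = 32.
A tree on 12 vertices has 11 edges. This graph has 16 edges (5 extra). Not a tree.
Diameter (longest shortest path) = 4.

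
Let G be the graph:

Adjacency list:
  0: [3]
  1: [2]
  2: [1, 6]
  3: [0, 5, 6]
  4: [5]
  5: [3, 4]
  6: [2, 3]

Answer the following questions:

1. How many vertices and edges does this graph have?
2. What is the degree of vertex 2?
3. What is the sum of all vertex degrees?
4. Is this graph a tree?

Count: 7 vertices, 6 edges.
Vertex 2 has neighbors [1, 6], degree = 2.
Handshaking lemma: 2 * 6 = 12.
A graph is a tree iff it is connected and has exactly n-1 edges. This graph is connected (all 7 vertices in one component) and has 7-1 = 6 edges. It is a tree.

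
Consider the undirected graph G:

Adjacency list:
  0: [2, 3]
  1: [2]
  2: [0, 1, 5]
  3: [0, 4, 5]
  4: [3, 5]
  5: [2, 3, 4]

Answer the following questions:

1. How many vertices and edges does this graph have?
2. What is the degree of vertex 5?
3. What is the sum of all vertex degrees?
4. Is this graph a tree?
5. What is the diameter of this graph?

Count: 6 vertices, 7 edges.
Vertex 5 has neighbors [2, 3, 4], degree = 3.
Handshaking lemma: 2 * 7 = 14.
A tree on 6 vertices has 5 edges. This graph has 7 edges (2 extra). Not a tree.
Diameter (longest shortest path) = 3.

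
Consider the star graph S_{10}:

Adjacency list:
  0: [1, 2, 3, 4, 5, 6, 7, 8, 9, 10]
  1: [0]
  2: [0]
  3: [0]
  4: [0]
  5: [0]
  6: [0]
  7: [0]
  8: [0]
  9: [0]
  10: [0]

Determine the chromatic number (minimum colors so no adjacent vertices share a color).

S_{10} has one hub adjacent to 10 leaves; leaves are pairwise non-adjacent.
Color the hub 0 and every leaf 1.
Chromatic number = 2.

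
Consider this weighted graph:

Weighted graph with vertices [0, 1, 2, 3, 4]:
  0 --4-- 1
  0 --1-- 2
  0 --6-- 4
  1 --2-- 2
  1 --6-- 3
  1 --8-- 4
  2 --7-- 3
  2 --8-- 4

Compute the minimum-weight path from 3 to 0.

Using Dijkstra's algorithm from vertex 3:
Shortest path: 3 -> 2 -> 0
Total weight: 7 + 1 = 8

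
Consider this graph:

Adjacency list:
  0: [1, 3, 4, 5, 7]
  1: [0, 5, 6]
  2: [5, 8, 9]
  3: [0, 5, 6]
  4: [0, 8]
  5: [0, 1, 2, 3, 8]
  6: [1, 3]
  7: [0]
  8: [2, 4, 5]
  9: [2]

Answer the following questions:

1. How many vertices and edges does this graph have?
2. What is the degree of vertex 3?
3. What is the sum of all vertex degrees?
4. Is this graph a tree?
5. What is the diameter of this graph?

Count: 10 vertices, 14 edges.
Vertex 3 has neighbors [0, 5, 6], degree = 3.
Handshaking lemma: 2 * 14 = 28.
A tree on 10 vertices has 9 edges. This graph has 14 edges (5 extra). Not a tree.
Diameter (longest shortest path) = 4.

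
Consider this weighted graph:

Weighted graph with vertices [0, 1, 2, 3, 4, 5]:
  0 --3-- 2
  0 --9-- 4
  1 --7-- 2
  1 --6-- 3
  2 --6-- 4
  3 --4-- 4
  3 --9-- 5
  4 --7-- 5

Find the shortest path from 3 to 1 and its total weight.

Using Dijkstra's algorithm from vertex 3:
Shortest path: 3 -> 1
Total weight: 6 = 6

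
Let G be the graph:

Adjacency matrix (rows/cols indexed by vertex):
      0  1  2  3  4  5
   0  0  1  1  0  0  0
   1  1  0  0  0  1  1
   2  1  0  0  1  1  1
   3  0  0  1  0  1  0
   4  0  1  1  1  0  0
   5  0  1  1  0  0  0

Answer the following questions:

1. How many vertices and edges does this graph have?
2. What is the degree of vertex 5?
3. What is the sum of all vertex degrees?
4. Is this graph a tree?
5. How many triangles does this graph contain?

Count: 6 vertices, 8 edges.
Vertex 5 has neighbors [1, 2], degree = 2.
Handshaking lemma: 2 * 8 = 16.
A tree on 6 vertices has 5 edges. This graph has 8 edges (3 extra). Not a tree.
Number of triangles = 1.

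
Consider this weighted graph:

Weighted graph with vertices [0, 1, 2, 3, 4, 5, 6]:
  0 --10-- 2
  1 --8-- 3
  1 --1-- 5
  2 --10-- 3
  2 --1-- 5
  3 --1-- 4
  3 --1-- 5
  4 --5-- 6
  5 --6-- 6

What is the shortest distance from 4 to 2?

Using Dijkstra's algorithm from vertex 4:
Shortest path: 4 -> 3 -> 5 -> 2
Total weight: 1 + 1 + 1 = 3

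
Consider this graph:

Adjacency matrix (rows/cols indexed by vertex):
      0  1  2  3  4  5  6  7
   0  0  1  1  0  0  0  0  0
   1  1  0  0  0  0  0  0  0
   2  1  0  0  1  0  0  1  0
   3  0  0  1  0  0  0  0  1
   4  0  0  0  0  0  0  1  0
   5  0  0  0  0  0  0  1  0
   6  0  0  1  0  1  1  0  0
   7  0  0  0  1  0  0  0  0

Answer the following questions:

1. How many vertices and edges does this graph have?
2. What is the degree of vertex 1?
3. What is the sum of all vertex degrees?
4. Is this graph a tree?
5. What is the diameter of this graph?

Count: 8 vertices, 7 edges.
Vertex 1 has neighbors [0], degree = 1.
Handshaking lemma: 2 * 7 = 14.
A graph is a tree iff it is connected and has exactly n-1 edges. This graph is connected (all 8 vertices in one component) and has 8-1 = 7 edges. It is a tree.
Diameter (longest shortest path) = 4.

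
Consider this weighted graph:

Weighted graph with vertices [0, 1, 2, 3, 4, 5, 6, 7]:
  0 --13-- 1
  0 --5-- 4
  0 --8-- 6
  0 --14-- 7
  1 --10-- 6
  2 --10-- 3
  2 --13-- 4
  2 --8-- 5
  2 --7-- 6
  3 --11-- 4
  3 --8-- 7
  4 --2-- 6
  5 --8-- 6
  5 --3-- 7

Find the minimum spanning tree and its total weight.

Applying Kruskal's algorithm (sort edges by weight, add if no cycle):
  Add (4,6) w=2
  Add (5,7) w=3
  Add (0,4) w=5
  Add (2,6) w=7
  Skip (0,6) w=8 (creates cycle)
  Add (2,5) w=8
  Add (3,7) w=8
  Skip (5,6) w=8 (creates cycle)
  Add (1,6) w=10
  Skip (2,3) w=10 (creates cycle)
  Skip (3,4) w=11 (creates cycle)
  Skip (0,1) w=13 (creates cycle)
  Skip (2,4) w=13 (creates cycle)
  Skip (0,7) w=14 (creates cycle)
MST weight = 43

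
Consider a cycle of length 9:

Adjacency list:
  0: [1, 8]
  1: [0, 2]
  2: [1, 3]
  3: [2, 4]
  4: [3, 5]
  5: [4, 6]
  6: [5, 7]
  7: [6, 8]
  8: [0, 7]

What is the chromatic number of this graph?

This is an odd cycle (C_9). Odd cycles are not bipartite (any 2-coloring forces two adjacent vertices to match), and 3 colors suffice.
Chromatic number = 3.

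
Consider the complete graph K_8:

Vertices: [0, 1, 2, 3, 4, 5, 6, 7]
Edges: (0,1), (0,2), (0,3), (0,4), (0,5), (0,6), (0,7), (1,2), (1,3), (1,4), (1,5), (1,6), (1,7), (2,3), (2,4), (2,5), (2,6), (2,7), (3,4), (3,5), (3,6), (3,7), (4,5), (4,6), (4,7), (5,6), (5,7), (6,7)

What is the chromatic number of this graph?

In K_8, every vertex is adjacent to every other vertex.
Each vertex needs a unique color.
Chromatic number = 8.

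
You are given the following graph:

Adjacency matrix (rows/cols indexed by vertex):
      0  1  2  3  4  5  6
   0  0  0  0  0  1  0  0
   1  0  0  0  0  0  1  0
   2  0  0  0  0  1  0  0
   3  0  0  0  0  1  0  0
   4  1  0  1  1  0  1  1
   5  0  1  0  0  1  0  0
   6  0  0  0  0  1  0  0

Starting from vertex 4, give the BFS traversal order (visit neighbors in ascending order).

BFS from vertex 4 (neighbors processed in ascending order):
Visit order: 4, 0, 2, 3, 5, 6, 1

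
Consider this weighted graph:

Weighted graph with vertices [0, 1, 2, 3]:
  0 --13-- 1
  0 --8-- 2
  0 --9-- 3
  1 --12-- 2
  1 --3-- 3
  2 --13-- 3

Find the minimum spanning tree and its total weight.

Applying Kruskal's algorithm (sort edges by weight, add if no cycle):
  Add (1,3) w=3
  Add (0,2) w=8
  Add (0,3) w=9
  Skip (1,2) w=12 (creates cycle)
  Skip (0,1) w=13 (creates cycle)
  Skip (2,3) w=13 (creates cycle)
MST weight = 20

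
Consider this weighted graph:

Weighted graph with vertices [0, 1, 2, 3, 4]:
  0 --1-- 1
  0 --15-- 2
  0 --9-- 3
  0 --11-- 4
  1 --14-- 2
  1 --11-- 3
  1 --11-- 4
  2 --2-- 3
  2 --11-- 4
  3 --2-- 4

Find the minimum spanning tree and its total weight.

Applying Kruskal's algorithm (sort edges by weight, add if no cycle):
  Add (0,1) w=1
  Add (2,3) w=2
  Add (3,4) w=2
  Add (0,3) w=9
  Skip (0,4) w=11 (creates cycle)
  Skip (1,3) w=11 (creates cycle)
  Skip (1,4) w=11 (creates cycle)
  Skip (2,4) w=11 (creates cycle)
  Skip (1,2) w=14 (creates cycle)
  Skip (0,2) w=15 (creates cycle)
MST weight = 14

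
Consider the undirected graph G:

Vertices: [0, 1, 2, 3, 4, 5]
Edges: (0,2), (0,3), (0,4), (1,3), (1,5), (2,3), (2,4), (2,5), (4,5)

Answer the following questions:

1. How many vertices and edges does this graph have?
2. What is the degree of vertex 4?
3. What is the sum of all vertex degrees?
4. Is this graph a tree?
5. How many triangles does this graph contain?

Count: 6 vertices, 9 edges.
Vertex 4 has neighbors [0, 2, 5], degree = 3.
Handshaking lemma: 2 * 9 = 18.
A tree on 6 vertices has 5 edges. This graph has 9 edges (4 extra). Not a tree.
Number of triangles = 3.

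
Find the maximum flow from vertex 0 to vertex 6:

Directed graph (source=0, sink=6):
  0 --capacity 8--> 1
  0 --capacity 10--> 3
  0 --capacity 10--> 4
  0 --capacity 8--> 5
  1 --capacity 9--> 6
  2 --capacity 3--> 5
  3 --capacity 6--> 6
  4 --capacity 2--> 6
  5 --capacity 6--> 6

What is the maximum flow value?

Computing max flow:
  Flow on (0->1): 8/8
  Flow on (0->3): 6/10
  Flow on (0->4): 2/10
  Flow on (0->5): 6/8
  Flow on (1->6): 8/9
  Flow on (3->6): 6/6
  Flow on (4->6): 2/2
  Flow on (5->6): 6/6
Maximum flow = 22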